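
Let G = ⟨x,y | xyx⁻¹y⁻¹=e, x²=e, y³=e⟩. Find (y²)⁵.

Compute successive powers of (y²), reducing at each step:
  (y²)²: (y²) · y² = y
  (y²)³: y · y² = e
  (y²)⁴: e · y² = y²
  (y²)⁵: (y²) · y² = y

Answer: y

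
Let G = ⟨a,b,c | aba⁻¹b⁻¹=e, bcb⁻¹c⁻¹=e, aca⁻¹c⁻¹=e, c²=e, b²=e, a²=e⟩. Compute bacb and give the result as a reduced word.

Multiply left to right, reducing at each step:
  b · a = ab
  (ab) · c = abc
  (abc) · b = ac

Answer: ac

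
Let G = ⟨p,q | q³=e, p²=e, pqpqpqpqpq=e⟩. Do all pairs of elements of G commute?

p·q = pq but q·p = qp, so p·q ≠ q·p and G is not abelian.

Answer: No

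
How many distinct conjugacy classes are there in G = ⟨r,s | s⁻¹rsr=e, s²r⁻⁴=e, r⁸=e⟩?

The conjugacy classes (representative and size) are:
  [e] (size 1), [r⁷] (size 2), [r⁶] (size 2), [r³] (size 2), [r⁴] (size 1), [r²s⁻¹] (size 4), [r³s⁻¹] (size 4).
Class equation: 1 + 2 + 2 + 2 + 1 + 4 + 4 = 16 = |G|. So G has 7 conjugacy classes.

Answer: 7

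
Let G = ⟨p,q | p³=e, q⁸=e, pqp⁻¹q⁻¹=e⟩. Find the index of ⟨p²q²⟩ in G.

First find ord(p²q²) by computing successive powers:
  (p²q²)¹ = p²q², (p²q²)² = pq⁴, (p²q²)³ = q⁶, (p²q²)⁴ = p², (p²q²)⁵ = pq², (p²q²)⁶ = q⁴, (p²q²)⁷ = p²q⁶, (p²q²)⁸ = p, (p²q²)⁹ = q², (p²q²)¹⁰ = p²q⁴, (p²q²)¹¹ = pq⁶, (p²q²)¹² = e.
So |⟨p²q²⟩| = ord(p²q²) = 12. With |G| = 24, by Lagrange [G : ⟨p²q²⟩] = 24/12 = 2.

Answer: 2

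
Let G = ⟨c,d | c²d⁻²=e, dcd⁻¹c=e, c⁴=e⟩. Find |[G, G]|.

G' = [G, G] is generated by all commutators. The generator-pair commutators are: [c, d] = c².
The subgroup they normally generate is {e, c²}, of order 2.
Check: |G/G'| = 8/2 = 4 is the order of the abelianisation.

Answer: 2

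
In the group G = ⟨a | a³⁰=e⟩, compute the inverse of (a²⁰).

The order of (a²⁰) is 3 (smallest k with (a²⁰)ᵏ = e), so (a²⁰)⁻¹ = (a²⁰)² = a¹⁰.
Check: (a²⁰) · (a¹⁰) → (a²⁰) · a¹⁰ = e, giving e as required.

Answer: a¹⁰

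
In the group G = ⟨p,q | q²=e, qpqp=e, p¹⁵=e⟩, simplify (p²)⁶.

Compute successive powers of (p²), reducing at each step:
  (p²)²: (p²) · p² = p⁴
  (p²)³: (p⁴) · p² = p⁶
  (p²)⁴: (p⁶) · p² = p⁸
  (p²)⁵: (p⁸) · p² = p¹⁰
  (p²)⁶: (p¹⁰) · p² = p¹²

Answer: p¹²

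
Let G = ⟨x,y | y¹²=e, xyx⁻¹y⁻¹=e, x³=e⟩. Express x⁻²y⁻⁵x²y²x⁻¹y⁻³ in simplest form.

Multiply left to right, reducing at each step:
  x · y⁻⁵ = xy⁷
  (xy⁷) · x² = y⁷
  (y⁷) · y² = y⁹
  (y⁹) · x⁻¹ = x²y⁹
  (x²y⁹) · y⁻³ = x²y⁶

Answer: x²y⁶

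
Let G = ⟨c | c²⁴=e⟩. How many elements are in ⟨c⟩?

|⟨c⟩| equals the order of c. Compute successive powers until reaching e:
  c¹ = c, c² = c², c³ = c³, c⁴ = c⁴, c⁵ = c⁵, c⁶ = c⁶, c⁷ = c⁷, c⁸ = c⁸, c⁹ = c⁹, c¹⁰ = c¹⁰, c¹¹ = c¹¹, c¹² = c¹², c¹³ = c¹³, c¹⁴ = c¹⁴, c¹⁵ = c¹⁵, c¹⁶ = c¹⁶, c¹⁷ = c¹⁷, c¹⁸ = c¹⁸, c¹⁹ = c¹⁹, c²⁰ = c²⁰, c²¹ = c²¹, c²² = c²², c²³ = c²³, c²⁴ = e.
The smallest positive k with cᵏ = e is 24, so |⟨c⟩| = 24.

Answer: 24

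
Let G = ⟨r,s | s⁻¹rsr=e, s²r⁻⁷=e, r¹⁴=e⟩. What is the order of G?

Enumerate words in the generators, reducing via the relations: the distinct elements are
  {e, r, s, rs, r², r³, r⁴, r⁵, r⁶, r⁷, r⁸, r⁹, r²s, r³s, r¹², r¹³, r¹¹, r¹⁰, r⁴s, r⁵s, r⁶s, s⁻¹, rs⁻¹, r²s⁻¹, r³s⁻¹, r⁴s⁻¹, r⁵s⁻¹, r⁶s⁻¹}.
No further products give new elements, so |G| = 28.

Answer: 28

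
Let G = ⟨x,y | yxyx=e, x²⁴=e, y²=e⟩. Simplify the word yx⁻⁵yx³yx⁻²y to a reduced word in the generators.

Multiply left to right, reducing at each step:
  y · x⁻⁵ = x⁵y
  (x⁵y) · y = x⁵
  (x⁵) · x³ = x⁸
  (x⁸) · y = x⁸y
  (x⁸y) · x⁻² = x¹⁰y
  (x¹⁰y) · y = x¹⁰

Answer: x¹⁰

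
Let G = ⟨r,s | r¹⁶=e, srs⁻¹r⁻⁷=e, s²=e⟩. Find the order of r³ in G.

Compute successive powers until reaching e:
  (r³)¹ = r³, (r³)² = r⁶, (r³)³ = r⁹, (r³)⁴ = r¹², (r³)⁵ = r¹⁵, (r³)⁶ = r², (r³)⁷ = r⁵, (r³)⁸ = r⁸, (r³)⁹ = r¹¹, (r³)¹⁰ = r¹⁴, (r³)¹¹ = r, (r³)¹² = r⁴, (r³)¹³ = r⁷, (r³)¹⁴ = r¹⁰, (r³)¹⁵ = r¹³, (r³)¹⁶ = e.
The smallest positive k with (r³)ᵏ = e is 16.

Answer: 16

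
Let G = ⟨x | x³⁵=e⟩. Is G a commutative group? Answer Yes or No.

G has a single generator, so G is cyclic and hence abelian.

Answer: Yes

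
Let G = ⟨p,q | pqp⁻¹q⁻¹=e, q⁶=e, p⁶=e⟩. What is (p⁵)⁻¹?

The order of (p⁵) is 6 (smallest k with (p⁵)ᵏ = e), so (p⁵)⁻¹ = (p⁵)⁵ = p.
Check: (p⁵) · p → (p⁵) · p = e, giving e as required.

Answer: p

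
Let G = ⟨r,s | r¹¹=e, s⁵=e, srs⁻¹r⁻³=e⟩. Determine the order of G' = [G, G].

G' = [G, G] is generated by all commutators. The generator-pair commutators are: [r, s] = r⁹.
The subgroup they normally generate is {e, r, r², r³, r⁴, r⁵, r⁶, r⁷, r⁸, r⁹, r¹⁰}, of order 11.
Check: |G/G'| = 55/11 = 5 is the order of the abelianisation.

Answer: 11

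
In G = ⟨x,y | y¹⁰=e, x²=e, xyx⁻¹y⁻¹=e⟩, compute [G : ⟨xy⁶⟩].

First find ord(xy⁶) by computing successive powers:
  (xy⁶)¹ = xy⁶, (xy⁶)² = y², (xy⁶)³ = xy⁸, (xy⁶)⁴ = y⁴, (xy⁶)⁵ = x, (xy⁶)⁶ = y⁶, (xy⁶)⁷ = xy², (xy⁶)⁸ = y⁸, (xy⁶)⁹ = xy⁴, (xy⁶)¹⁰ = e.
So |⟨xy⁶⟩| = ord(xy⁶) = 10. With |G| = 20, by Lagrange [G : ⟨xy⁶⟩] = 20/10 = 2.

Answer: 2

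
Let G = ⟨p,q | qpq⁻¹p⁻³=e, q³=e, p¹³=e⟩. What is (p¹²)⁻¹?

The order of (p¹²) is 13 (smallest k with (p¹²)ᵏ = e), so (p¹²)⁻¹ = (p¹²)¹² = p.
Check: (p¹²) · p → (p¹²) · p = e, giving e as required.

Answer: p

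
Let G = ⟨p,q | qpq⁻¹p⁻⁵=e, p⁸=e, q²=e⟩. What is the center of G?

An element z ∈ Z(G) iff z commutes with every generator.
For example p² is central: (p²)·p = p³ = p·(p²); (p²)·q = p²q = q·(p²).
Whereas p ∉ Z(G) since p·q = pq ≠ p⁵q = q·p.
Checking each of the 16 elements this way gives Z(G) = {e, p², p⁴, p⁶}, of order 4.

Answer: {e, p², p⁴, p⁶}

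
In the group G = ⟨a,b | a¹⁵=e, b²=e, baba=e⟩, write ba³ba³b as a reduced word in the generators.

Multiply left to right, reducing at each step:
  b · a³ = a¹²b
  (a¹²b) · b = a¹²
  (a¹²) · a³ = e
  e · b = b

Answer: b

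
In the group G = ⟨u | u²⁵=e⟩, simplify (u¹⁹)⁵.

Compute successive powers of (u¹⁹), reducing at each step:
  (u¹⁹)²: (u¹⁹) · u¹⁹ = u¹³
  (u¹⁹)³: (u¹³) · u¹⁹ = u⁷
  (u¹⁹)⁴: (u⁷) · u¹⁹ = u
  (u¹⁹)⁵: u · u¹⁹ = u²⁰

Answer: u²⁰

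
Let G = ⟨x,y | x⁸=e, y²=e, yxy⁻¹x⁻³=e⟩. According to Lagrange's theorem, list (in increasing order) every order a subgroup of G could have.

|G| = 16 = 2⁴. By Lagrange's theorem the order of any subgroup divides 16; the divisors of 16 are 1, 2, 4, 8, 16.

Answer: 1, 2, 4, 8, 16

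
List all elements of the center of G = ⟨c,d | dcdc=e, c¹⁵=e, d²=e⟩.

An element z ∈ Z(G) iff z commutes with every generator.
For example e is central: e·c = c = c·e; e·d = d = d·e.
Whereas c ∉ Z(G) since c·d = cd ≠ c¹⁴d = d·c.
Checking each of the 30 elements this way gives Z(G) = {e}, of order 1.

Answer: {e}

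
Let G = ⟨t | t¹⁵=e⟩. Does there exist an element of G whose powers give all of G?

|G| = 15. The element t has order 15 (its powers give 15 distinct elements), so ⟨t⟩ = G and G is cyclic.

Answer: Yes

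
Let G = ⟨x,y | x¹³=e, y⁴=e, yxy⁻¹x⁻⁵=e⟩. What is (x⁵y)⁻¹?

The order of (x⁵y) is 4 (smallest k with (x⁵y)ᵏ = e), so (x⁵y)⁻¹ = (x⁵y)³ = x¹²y³.
Check: (x⁵y) · (x¹²y³) → (x⁵y) · x¹² = y;   y · y³ = e, giving e as required.

Answer: x¹²y³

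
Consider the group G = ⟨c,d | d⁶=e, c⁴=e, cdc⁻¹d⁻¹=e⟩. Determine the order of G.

Enumerate words in the generators, reducing via the relations: the distinct elements are
  {c, d, e, cd, c², c³, d², d³, d⁴, d⁵, cd², cd³, cd⁴, cd⁵, c²d, c³d, c²d², c²d³, c²d⁴, c²d⁵, c³d², c³d³, c³d⁴, c³d⁵}.
No further products give new elements, so |G| = 24.

Answer: 24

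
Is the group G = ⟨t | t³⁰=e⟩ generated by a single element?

|G| = 30. The element t has order 30 (its powers give 30 distinct elements), so ⟨t⟩ = G and G is cyclic.

Answer: Yes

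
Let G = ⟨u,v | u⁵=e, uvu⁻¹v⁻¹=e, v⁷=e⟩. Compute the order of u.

Compute successive powers until reaching e:
  u¹ = u, u² = u², u³ = u³, u⁴ = u⁴, u⁵ = e.
The smallest positive k with uᵏ = e is 5.

Answer: 5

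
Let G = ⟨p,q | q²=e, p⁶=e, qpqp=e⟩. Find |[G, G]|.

G' = [G, G] is generated by all commutators. The generator-pair commutators are: [p, q] = p².
The subgroup they normally generate is {e, p², p⁴}, of order 3.
Check: |G/G'| = 12/3 = 4 is the order of the abelianisation.

Answer: 3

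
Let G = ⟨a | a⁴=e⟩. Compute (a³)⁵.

Compute successive powers of (a³), reducing at each step:
  (a³)²: (a³) · a³ = a²
  (a³)³: (a²) · a³ = a
  (a³)⁴: a · a³ = e
  (a³)⁵: e · a³ = a³

Answer: a³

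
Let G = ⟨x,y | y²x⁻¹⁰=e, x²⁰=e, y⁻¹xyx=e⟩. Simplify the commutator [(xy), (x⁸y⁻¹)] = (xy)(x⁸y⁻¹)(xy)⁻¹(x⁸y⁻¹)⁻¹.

[(xy), (x⁸y⁻¹)] = (xy)·(x⁸y⁻¹)·(xy)⁻¹·(x⁸y⁻¹)⁻¹.
  (xy) · (x⁸y⁻¹) = x¹³
  (x¹³) · (xy⁻¹) = x⁴y
  (x⁴y) · (x⁸y) = x⁶

Answer: x⁶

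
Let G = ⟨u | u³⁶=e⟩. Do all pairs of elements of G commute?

G has a single generator, so G is cyclic and hence abelian.

Answer: Yes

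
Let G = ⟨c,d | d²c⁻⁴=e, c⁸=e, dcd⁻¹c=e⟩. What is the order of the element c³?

Compute successive powers until reaching e:
  (c³)¹ = c³, (c³)² = c⁶, (c³)³ = c, (c³)⁴ = c⁴, (c³)⁵ = c⁷, (c³)⁶ = c², (c³)⁷ = c⁵, (c³)⁸ = e.
The smallest positive k with (c³)ᵏ = e is 8.

Answer: 8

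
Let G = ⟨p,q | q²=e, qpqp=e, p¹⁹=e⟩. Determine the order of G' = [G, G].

G' = [G, G] is generated by all commutators. The generator-pair commutators are: [p, q] = p².
The subgroup they normally generate is {e, p, p², p³, p⁴, p⁵, p⁶, p⁷, p⁸, p⁹, p¹⁰, p¹¹, p¹², p¹³, p¹⁴, p¹⁵, p¹⁶, p¹⁷, p¹⁸}, of order 19.
Check: |G/G'| = 38/19 = 2 is the order of the abelianisation.

Answer: 19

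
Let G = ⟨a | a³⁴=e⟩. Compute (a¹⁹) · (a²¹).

Compute (a¹⁹) · (a²¹) by multiplying left to right and reducing via the relations at each step:
  (a¹⁹) · a²¹ = a⁶

Answer: a⁶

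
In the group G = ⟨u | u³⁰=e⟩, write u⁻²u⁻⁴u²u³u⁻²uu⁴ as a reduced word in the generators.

Multiply left to right, reducing at each step:
  (u²⁸) · u⁻⁴ = u²⁴
  (u²⁴) · u² = u²⁶
  (u²⁶) · u³ = u²⁹
  (u²⁹) · u⁻² = u²⁷
  (u²⁷) · u = u²⁸
  (u²⁸) · u⁴ = u²

Answer: u²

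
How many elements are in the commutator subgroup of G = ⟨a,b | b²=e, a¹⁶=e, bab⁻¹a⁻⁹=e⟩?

G' = [G, G] is generated by all commutators. The generator-pair commutators are: [a, b] = a⁸.
The subgroup they normally generate is {e, a⁸}, of order 2.
Check: |G/G'| = 32/2 = 16 is the order of the abelianisation.

Answer: 2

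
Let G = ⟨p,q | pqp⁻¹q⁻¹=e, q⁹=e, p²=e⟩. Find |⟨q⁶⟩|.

|⟨q⁶⟩| equals the order of q⁶. Compute successive powers until reaching e:
  (q⁶)¹ = q⁶, (q⁶)² = q³, (q⁶)³ = e.
The smallest positive k with (q⁶)ᵏ = e is 3, so |⟨q⁶⟩| = 3.

Answer: 3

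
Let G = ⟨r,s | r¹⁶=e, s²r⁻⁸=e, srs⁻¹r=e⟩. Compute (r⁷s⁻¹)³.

Compute successive powers of (r⁷s⁻¹), reducing at each step:
  (r⁷s⁻¹)²: (r⁷s⁻¹) · r⁷ = s⁻¹;   (s⁻¹) · s⁻¹ = r⁸
  (r⁷s⁻¹)³: (r⁸) · r⁷ = r¹⁵;   (r¹⁵) · s⁻¹ = r⁷s

Answer: r⁷s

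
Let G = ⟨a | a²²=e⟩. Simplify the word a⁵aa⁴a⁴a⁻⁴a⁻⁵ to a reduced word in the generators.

Multiply left to right, reducing at each step:
  (a⁵) · a = a⁶
  (a⁶) · a⁴ = a¹⁰
  (a¹⁰) · a⁴ = a¹⁴
  (a¹⁴) · a⁻⁴ = a¹⁰
  (a¹⁰) · a⁻⁵ = a⁵

Answer: a⁵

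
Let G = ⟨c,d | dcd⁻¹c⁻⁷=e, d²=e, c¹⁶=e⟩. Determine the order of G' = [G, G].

G' = [G, G] is generated by all commutators. The generator-pair commutators are: [c, d] = c¹⁰.
The subgroup they normally generate is {e, c², c⁴, c⁶, c⁸, c¹⁰, c¹², c¹⁴}, of order 8.
Check: |G/G'| = 32/8 = 4 is the order of the abelianisation.

Answer: 8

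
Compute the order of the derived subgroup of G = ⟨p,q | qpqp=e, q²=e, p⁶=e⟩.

G' = [G, G] is generated by all commutators. The generator-pair commutators are: [p, q] = p².
The subgroup they normally generate is {e, p², p⁴}, of order 3.
Check: |G/G'| = 12/3 = 4 is the order of the abelianisation.

Answer: 3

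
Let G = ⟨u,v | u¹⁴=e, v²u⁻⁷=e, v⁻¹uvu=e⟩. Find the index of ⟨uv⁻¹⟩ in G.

First find ord(uv⁻¹) by computing successive powers:
  (uv⁻¹)¹ = uv⁻¹, (uv⁻¹)² = u⁷, (uv⁻¹)³ = uv, (uv⁻¹)⁴ = e.
So |⟨uv⁻¹⟩| = ord(uv⁻¹) = 4. With |G| = 28, by Lagrange [G : ⟨uv⁻¹⟩] = 28/4 = 7.

Answer: 7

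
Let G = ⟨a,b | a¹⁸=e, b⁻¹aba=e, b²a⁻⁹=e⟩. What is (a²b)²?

Compute successive powers of (a²b), reducing at each step:
  (a²b)²: (a²b) · a² = b;   b · b = a⁹

Answer: a⁹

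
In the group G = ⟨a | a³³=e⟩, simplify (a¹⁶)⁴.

Compute successive powers of (a¹⁶), reducing at each step:
  (a¹⁶)²: (a¹⁶) · a¹⁶ = a³²
  (a¹⁶)³: (a³²) · a¹⁶ = a¹⁵
  (a¹⁶)⁴: (a¹⁵) · a¹⁶ = a³¹

Answer: a³¹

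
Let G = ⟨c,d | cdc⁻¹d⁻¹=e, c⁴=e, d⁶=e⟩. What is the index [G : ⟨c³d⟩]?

First find ord(c³d) by computing successive powers:
  (c³d)¹ = c³d, (c³d)² = c²d², (c³d)³ = cd³, (c³d)⁴ = d⁴, (c³d)⁵ = c³d⁵, (c³d)⁶ = c², (c³d)⁷ = cd, (c³d)⁸ = d², (c³d)⁹ = c³d³, (c³d)¹⁰ = c²d⁴, (c³d)¹¹ = cd⁵, (c³d)¹² = e.
So |⟨c³d⟩| = ord(c³d) = 12. With |G| = 24, by Lagrange [G : ⟨c³d⟩] = 24/12 = 2.

Answer: 2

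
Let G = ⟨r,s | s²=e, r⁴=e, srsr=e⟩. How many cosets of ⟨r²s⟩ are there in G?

First find ord(r²s) by computing successive powers:
  (r²s)¹ = r²s, (r²s)² = e.
So |⟨r²s⟩| = ord(r²s) = 2. With |G| = 8, by Lagrange [G : ⟨r²s⟩] = 8/2 = 4.

Answer: 4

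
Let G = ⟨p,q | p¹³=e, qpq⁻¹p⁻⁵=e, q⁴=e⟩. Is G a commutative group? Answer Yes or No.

p·q = pq but q·p = p⁵q, so p·q ≠ q·p and G is not abelian.

Answer: No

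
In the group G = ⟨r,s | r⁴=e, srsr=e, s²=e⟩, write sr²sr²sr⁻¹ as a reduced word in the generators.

Multiply left to right, reducing at each step:
  s · r² = r²s
  (r²s) · s = r²
  (r²) · r² = e
  e · s = s
  s · r⁻¹ = rs

Answer: rs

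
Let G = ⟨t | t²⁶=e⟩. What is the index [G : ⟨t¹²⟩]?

First find ord(t¹²) by computing successive powers:
  (t¹²)¹ = t¹², (t¹²)² = t²⁴, (t¹²)³ = t¹⁰, (t¹²)⁴ = t²², (t¹²)⁵ = t⁸, (t¹²)⁶ = t²⁰, (t¹²)⁷ = t⁶, (t¹²)⁸ = t¹⁸, (t¹²)⁹ = t⁴, (t¹²)¹⁰ = t¹⁶, (t¹²)¹¹ = t², (t¹²)¹² = t¹⁴, (t¹²)¹³ = e.
So |⟨t¹²⟩| = ord(t¹²) = 13. With |G| = 26, by Lagrange [G : ⟨t¹²⟩] = 26/13 = 2.

Answer: 2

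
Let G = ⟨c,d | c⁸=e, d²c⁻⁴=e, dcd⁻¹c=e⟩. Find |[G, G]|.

G' = [G, G] is generated by all commutators. The generator-pair commutators are: [c, d] = c².
The subgroup they normally generate is {e, c², c⁴, c⁶}, of order 4.
Check: |G/G'| = 16/4 = 4 is the order of the abelianisation.

Answer: 4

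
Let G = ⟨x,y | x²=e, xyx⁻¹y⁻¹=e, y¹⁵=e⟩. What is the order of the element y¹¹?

Compute successive powers until reaching e:
  (y¹¹)¹ = y¹¹, (y¹¹)² = y⁷, (y¹¹)³ = y³, (y¹¹)⁴ = y¹⁴, (y¹¹)⁵ = y¹⁰, (y¹¹)⁶ = y⁶, (y¹¹)⁷ = y², (y¹¹)⁸ = y¹³, (y¹¹)⁹ = y⁹, (y¹¹)¹⁰ = y⁵, (y¹¹)¹¹ = y, (y¹¹)¹² = y¹², (y¹¹)¹³ = y⁸, (y¹¹)¹⁴ = y⁴, (y¹¹)¹⁵ = e.
The smallest positive k with (y¹¹)ᵏ = e is 15.

Answer: 15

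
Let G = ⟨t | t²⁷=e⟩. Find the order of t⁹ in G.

Compute successive powers until reaching e:
  (t⁹)¹ = t⁹, (t⁹)² = t¹⁸, (t⁹)³ = e.
The smallest positive k with (t⁹)ᵏ = e is 3.

Answer: 3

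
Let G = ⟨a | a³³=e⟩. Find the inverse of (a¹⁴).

The order of (a¹⁴) is 33 (smallest k with (a¹⁴)ᵏ = e), so (a¹⁴)⁻¹ = (a¹⁴)³² = a¹⁹.
Check: (a¹⁴) · (a¹⁹) → (a¹⁴) · a¹⁹ = e, giving e as required.

Answer: a¹⁹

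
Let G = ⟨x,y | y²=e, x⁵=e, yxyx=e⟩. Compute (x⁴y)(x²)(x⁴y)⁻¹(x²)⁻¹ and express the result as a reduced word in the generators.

[(x⁴y), (x²)] = (x⁴y)·(x²)·(x⁴y)⁻¹·(x²)⁻¹.
  (x⁴y) · (x²) = x²y
  (x²y) · (x⁴y) = x³
  (x³) · (x³) = x

Answer: x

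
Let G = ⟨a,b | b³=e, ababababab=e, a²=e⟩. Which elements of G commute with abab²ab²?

⟨abab²ab²⟩ ⊆ C_G(abab²ab²) since powers of abab²ab² commute with abab²ab²; so |C_G(abab²ab²)| ≥ |⟨abab²ab²⟩| = 3.
By orbit–stabilizer, |C_G(abab²ab²)| = |G| / |conj. class of abab²ab²| = 60 / 20 = 3.
The 3 elements commuting with abab²ab² are {e, abab²ab², babab²a}.

Answer: {e, abab²ab², babab²a}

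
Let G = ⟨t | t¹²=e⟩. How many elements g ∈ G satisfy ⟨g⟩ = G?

G is cyclic of order 12. An element generates G iff its order is 12, and a cyclic group of order 12 has exactly φ(12) = 4 such elements.

Answer: 4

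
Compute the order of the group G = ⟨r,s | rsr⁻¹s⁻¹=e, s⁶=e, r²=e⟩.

Enumerate words in the generators, reducing via the relations: the distinct elements are
  {e, r, s, rs, s², s³, s⁴, s⁵, rs², rs³, rs⁴, rs⁵}.
No further products give new elements, so |G| = 12.

Answer: 12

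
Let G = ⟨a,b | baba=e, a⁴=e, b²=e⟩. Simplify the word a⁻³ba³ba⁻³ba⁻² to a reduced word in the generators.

Multiply left to right, reducing at each step:
  a · b = ab
  (ab) · a³ = a²b
  (a²b) · b = a²
  (a²) · a⁻³ = a³
  (a³) · b = a³b
  (a³b) · a⁻² = ab

Answer: ab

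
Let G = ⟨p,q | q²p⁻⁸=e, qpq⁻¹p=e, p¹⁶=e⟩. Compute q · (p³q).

Compute q · (p³q) by multiplying left to right and reducing via the relations at each step:
  q · p³ = p⁵q⁻¹
  (p⁵q⁻¹) · q = p⁵

Answer: p⁵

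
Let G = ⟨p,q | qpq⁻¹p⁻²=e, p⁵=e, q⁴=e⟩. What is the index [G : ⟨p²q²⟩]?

First find ord(p²q²) by computing successive powers:
  (p²q²)¹ = p²q², (p²q²)² = e.
So |⟨p²q²⟩| = ord(p²q²) = 2. With |G| = 20, by Lagrange [G : ⟨p²q²⟩] = 20/2 = 10.

Answer: 10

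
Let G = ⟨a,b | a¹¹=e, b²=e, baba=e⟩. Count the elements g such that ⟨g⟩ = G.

⟨g⟩ = G would require ord(g) = |G| = 22, but the maximum element order in G is 11 < 22. So G is not cyclic and no single element generates it: the count is 0.

Answer: 0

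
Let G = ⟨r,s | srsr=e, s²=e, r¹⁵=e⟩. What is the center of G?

An element z ∈ Z(G) iff z commutes with every generator.
For example e is central: e·r = r = r·e; e·s = s = s·e.
Whereas r ∉ Z(G) since r·s = rs ≠ r¹⁴s = s·r.
Checking each of the 30 elements this way gives Z(G) = {e}, of order 1.

Answer: {e}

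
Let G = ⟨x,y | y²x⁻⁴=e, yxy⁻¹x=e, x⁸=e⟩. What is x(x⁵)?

Compute x · (x⁵) by multiplying left to right and reducing via the relations at each step:
  x · x⁵ = x⁶

Answer: x⁶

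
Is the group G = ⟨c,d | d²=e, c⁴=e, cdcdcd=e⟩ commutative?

c·d = cd but d·c = dc, so c·d ≠ d·c and G is not abelian.

Answer: No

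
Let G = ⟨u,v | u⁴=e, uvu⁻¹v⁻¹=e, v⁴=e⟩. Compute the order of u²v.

Compute successive powers until reaching e:
  (u²v)¹ = u²v, (u²v)² = v², (u²v)³ = u²v³, (u²v)⁴ = e.
The smallest positive k with (u²v)ᵏ = e is 4.

Answer: 4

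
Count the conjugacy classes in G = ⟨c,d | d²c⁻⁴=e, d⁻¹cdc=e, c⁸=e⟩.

The conjugacy classes (representative and size) are:
  [e] (size 1), [c⁷] (size 2), [c⁶] (size 2), [c³] (size 2), [c⁴] (size 1), [c²d⁻¹] (size 4), [c³d⁻¹] (size 4).
Class equation: 1 + 2 + 2 + 2 + 1 + 4 + 4 = 16 = |G|. So G has 7 conjugacy classes.

Answer: 7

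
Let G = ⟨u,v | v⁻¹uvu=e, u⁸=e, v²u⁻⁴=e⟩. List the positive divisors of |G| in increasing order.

|G| = 16 = 2⁴. By Lagrange's theorem the order of any subgroup divides 16; the divisors of 16 are 1, 2, 4, 8, 16.

Answer: 1, 2, 4, 8, 16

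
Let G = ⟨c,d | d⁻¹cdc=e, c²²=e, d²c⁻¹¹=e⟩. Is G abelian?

c·d = cd but d·c = c¹⁰d⁻¹, so c·d ≠ d·c and G is not abelian.

Answer: No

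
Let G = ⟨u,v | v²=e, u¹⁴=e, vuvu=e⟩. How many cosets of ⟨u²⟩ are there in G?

First find ord(u²) by computing successive powers:
  (u²)¹ = u², (u²)² = u⁴, (u²)³ = u⁶, (u²)⁴ = u⁸, (u²)⁵ = u¹⁰, (u²)⁶ = u¹², (u²)⁷ = e.
So |⟨u²⟩| = ord(u²) = 7. With |G| = 28, by Lagrange [G : ⟨u²⟩] = 28/7 = 4.

Answer: 4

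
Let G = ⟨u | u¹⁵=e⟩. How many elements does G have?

G is generated by a single element, so G is cyclic. The relator gives u¹⁵ = e and no smaller power is forced to be e, so the 15 powers {e, u, u², u³, u⁴, u⁵, u⁶, u⁷, u⁸, u⁹, u¹², u¹³, u¹¹, u¹⁰, u¹⁴} are distinct. Hence |G| = 15.

Answer: 15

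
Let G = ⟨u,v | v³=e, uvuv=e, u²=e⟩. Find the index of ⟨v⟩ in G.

First find ord(v) by computing successive powers:
  v¹ = v, v² = v², v³ = e.
So |⟨v⟩| = ord(v) = 3. With |G| = 6, by Lagrange [G : ⟨v⟩] = 6/3 = 2.

Answer: 2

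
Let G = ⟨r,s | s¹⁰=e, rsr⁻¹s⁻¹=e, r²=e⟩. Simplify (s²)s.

Compute (s²) · s by multiplying left to right and reducing via the relations at each step:
  (s²) · s = s³

Answer: s³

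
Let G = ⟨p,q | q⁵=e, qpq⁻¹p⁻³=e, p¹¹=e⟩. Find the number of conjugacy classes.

The conjugacy classes (representative and size) are:
  [e] (size 1), [p³] (size 5), [p⁶] (size 5), [p⁷q] (size 11), [p⁹q²] (size 11), [p⁷q³] (size 11), [p⁷q⁴] (size 11).
Class equation: 1 + 5 + 5 + 11 + 11 + 11 + 11 = 55 = |G|. So G has 7 conjugacy classes.

Answer: 7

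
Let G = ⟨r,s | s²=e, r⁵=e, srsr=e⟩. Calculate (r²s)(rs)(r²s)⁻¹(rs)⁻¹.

[(r²s), (rs)] = (r²s)·(rs)·(r²s)⁻¹·(rs)⁻¹.
  (r²s) · (rs) = r
  r · (r²s) = r³s
  (r³s) · (rs) = r²

Answer: r²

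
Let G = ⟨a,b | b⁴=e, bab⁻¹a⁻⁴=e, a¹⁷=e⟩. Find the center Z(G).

An element z ∈ Z(G) iff z commutes with every generator.
For example e is central: e·a = a = a·e; e·b = b = b·e.
Whereas a ∉ Z(G) since a·b = ab ≠ a⁴b = b·a.
Checking each of the 68 elements this way gives Z(G) = {e}, of order 1.

Answer: {e}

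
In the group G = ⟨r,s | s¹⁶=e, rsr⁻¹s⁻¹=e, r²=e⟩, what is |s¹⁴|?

Compute successive powers until reaching e:
  (s¹⁴)¹ = s¹⁴, (s¹⁴)² = s¹², (s¹⁴)³ = s¹⁰, (s¹⁴)⁴ = s⁸, (s¹⁴)⁵ = s⁶, (s¹⁴)⁶ = s⁴, (s¹⁴)⁷ = s², (s¹⁴)⁸ = e.
The smallest positive k with (s¹⁴)ᵏ = e is 8.

Answer: 8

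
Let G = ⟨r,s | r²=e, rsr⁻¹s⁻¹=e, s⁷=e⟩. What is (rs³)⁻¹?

The order of (rs³) is 14 (smallest k with (rs³)ᵏ = e), so (rs³)⁻¹ = (rs³)¹³ = rs⁴.
Check: (rs³) · (rs⁴) → (rs³) · r = s³;   (s³) · s⁴ = e, giving e as required.

Answer: rs⁴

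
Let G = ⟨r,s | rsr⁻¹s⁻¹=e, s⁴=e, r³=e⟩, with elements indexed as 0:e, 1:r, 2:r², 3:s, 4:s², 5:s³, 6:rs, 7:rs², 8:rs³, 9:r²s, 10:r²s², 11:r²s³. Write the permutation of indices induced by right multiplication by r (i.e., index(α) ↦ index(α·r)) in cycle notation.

(0 1 2)(3 6 9)(4 7 10)(5 8 11)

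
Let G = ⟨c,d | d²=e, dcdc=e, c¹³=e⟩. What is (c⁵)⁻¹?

The order of (c⁵) is 13 (smallest k with (c⁵)ᵏ = e), so (c⁵)⁻¹ = (c⁵)¹² = c⁸.
Check: (c⁵) · (c⁸) → (c⁵) · c⁸ = e, giving e as required.

Answer: c⁸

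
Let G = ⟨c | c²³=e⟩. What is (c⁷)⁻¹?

The order of (c⁷) is 23 (smallest k with (c⁷)ᵏ = e), so (c⁷)⁻¹ = (c⁷)²² = c¹⁶.
Check: (c⁷) · (c¹⁶) → (c⁷) · c¹⁶ = e, giving e as required.

Answer: c¹⁶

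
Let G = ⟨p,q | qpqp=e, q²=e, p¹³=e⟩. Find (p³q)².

Compute successive powers of (p³q), reducing at each step:
  (p³q)²: (p³q) · p³ = q;   q · q = e

Answer: e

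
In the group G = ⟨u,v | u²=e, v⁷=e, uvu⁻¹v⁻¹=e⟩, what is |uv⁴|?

Compute successive powers until reaching e:
  (uv⁴)¹ = uv⁴, (uv⁴)² = v, (uv⁴)³ = uv⁵, (uv⁴)⁴ = v², (uv⁴)⁵ = uv⁶, (uv⁴)⁶ = v³, (uv⁴)⁷ = u, (uv⁴)⁸ = v⁴, (uv⁴)⁹ = uv, (uv⁴)¹⁰ = v⁵, (uv⁴)¹¹ = uv², (uv⁴)¹² = v⁶, (uv⁴)¹³ = uv³, (uv⁴)¹⁴ = e.
The smallest positive k with (uv⁴)ᵏ = e is 14.

Answer: 14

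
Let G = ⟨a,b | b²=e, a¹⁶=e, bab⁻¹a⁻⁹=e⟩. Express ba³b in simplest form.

Multiply left to right, reducing at each step:
  b · a³ = a¹¹b
  (a¹¹b) · b = a¹¹

Answer: a¹¹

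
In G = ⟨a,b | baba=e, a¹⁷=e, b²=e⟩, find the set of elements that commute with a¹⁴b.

⟨a¹⁴b⟩ ⊆ C_G(a¹⁴b) since powers of a¹⁴b commute with a¹⁴b; so |C_G(a¹⁴b)| ≥ |⟨a¹⁴b⟩| = 2.
By orbit–stabilizer, |C_G(a¹⁴b)| = |G| / |conj. class of a¹⁴b| = 34 / 17 = 2.
The 2 elements commuting with a¹⁴b are {e, a¹⁴b}.

Answer: {e, a¹⁴b}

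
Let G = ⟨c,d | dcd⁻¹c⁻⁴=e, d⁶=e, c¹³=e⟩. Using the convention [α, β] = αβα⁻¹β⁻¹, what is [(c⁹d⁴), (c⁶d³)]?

[(c⁹d⁴), (c⁶d³)] = (c⁹d⁴)·(c⁶d³)·(c⁹d⁴)⁻¹·(c⁶d³)⁻¹.
  (c⁹d⁴) · (c⁶d³) = c¹¹d
  (c¹¹d) · (c¹²d²) = c⁷d³
  (c⁷d³) · (c⁶d³) = c

Answer: c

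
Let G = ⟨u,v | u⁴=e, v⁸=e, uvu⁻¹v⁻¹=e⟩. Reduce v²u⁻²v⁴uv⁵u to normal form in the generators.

Multiply left to right, reducing at each step:
  (v²) · u⁻² = u²v²
  (u²v²) · v⁴ = u²v⁶
  (u²v⁶) · u = u³v⁶
  (u³v⁶) · v⁵ = u³v³
  (u³v³) · u = v³

Answer: v³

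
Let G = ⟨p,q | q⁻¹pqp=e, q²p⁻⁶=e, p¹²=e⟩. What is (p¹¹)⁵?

Compute successive powers of (p¹¹), reducing at each step:
  (p¹¹)²: (p¹¹) · p¹¹ = p¹⁰
  (p¹¹)³: (p¹⁰) · p¹¹ = p⁹
  (p¹¹)⁴: (p⁹) · p¹¹ = p⁸
  (p¹¹)⁵: (p⁸) · p¹¹ = p⁷

Answer: p⁷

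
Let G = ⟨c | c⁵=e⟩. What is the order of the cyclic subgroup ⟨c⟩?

|⟨c⟩| equals the order of c. Compute successive powers until reaching e:
  c¹ = c, c² = c², c³ = c³, c⁴ = c⁴, c⁵ = e.
The smallest positive k with cᵏ = e is 5, so |⟨c⟩| = 5.

Answer: 5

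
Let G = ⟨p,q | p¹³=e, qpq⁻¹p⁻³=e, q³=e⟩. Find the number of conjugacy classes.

The conjugacy classes (representative and size) are:
  [e] (size 1), [p] (size 3), [p⁵] (size 3), [p¹⁰] (size 3), [p⁸] (size 3), [p¹⁰q] (size 13), [p⁷q²] (size 13).
Class equation: 1 + 3 + 3 + 3 + 3 + 13 + 13 = 39 = |G|. So G has 7 conjugacy classes.

Answer: 7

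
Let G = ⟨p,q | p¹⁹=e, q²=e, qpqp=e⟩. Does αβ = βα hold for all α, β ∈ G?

p·q = pq but q·p = p¹⁸q, so p·q ≠ q·p and G is not abelian.

Answer: No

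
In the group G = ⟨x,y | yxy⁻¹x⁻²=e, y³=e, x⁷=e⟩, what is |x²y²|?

Compute successive powers until reaching e:
  (x²y²)¹ = x²y², (x²y²)² = x³y, (x²y²)³ = e.
The smallest positive k with (x²y²)ᵏ = e is 3.

Answer: 3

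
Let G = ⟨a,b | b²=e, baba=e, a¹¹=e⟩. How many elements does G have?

Enumerate words in the generators, reducing via the relations: the distinct elements are
  {a, b, e, ab, a², a³, a⁴, a⁵, a⁶, a⁷, a⁸, a⁹, a²b, a³b, a¹⁰, a⁴b, a⁵b, a⁶b, a⁷b, a⁸b, a⁹b, a¹⁰b}.
No further products give new elements, so |G| = 22.

Answer: 22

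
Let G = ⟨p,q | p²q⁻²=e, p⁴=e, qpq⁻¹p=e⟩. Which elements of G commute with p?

⟨p⟩ ⊆ C_G(p) since powers of p commute with p; so |C_G(p)| ≥ |⟨p⟩| = 4.
By orbit–stabilizer, |C_G(p)| = |G| / |conj. class of p| = 8 / 2 = 4.
The 4 elements commuting with p are {e, p, p², p³}.

Answer: {e, p, p², p³}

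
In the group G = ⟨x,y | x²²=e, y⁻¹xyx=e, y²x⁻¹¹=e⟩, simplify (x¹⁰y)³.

Compute successive powers of (x¹⁰y), reducing at each step:
  (x¹⁰y)²: (x¹⁰y) · x¹⁰ = y;   y · y = x¹¹
  (x¹⁰y)³: (x¹¹) · x¹⁰ = x²¹;   (x²¹) · y = x¹⁰y⁻¹

Answer: x¹⁰y⁻¹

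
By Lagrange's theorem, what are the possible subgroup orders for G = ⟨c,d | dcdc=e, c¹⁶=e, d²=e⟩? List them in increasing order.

|G| = 32 = 2⁵. By Lagrange's theorem the order of any subgroup divides 32; the divisors of 32 are 1, 2, 4, 8, 16, 32.

Answer: 1, 2, 4, 8, 16, 32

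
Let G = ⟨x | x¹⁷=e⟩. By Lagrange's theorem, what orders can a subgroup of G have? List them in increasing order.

|G| = 17 = 17. By Lagrange's theorem the order of any subgroup divides 17; the divisors of 17 are 1, 17.

Answer: 1, 17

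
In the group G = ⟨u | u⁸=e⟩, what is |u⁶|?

Compute successive powers until reaching e:
  (u⁶)¹ = u⁶, (u⁶)² = u⁴, (u⁶)³ = u², (u⁶)⁴ = e.
The smallest positive k with (u⁶)ᵏ = e is 4.

Answer: 4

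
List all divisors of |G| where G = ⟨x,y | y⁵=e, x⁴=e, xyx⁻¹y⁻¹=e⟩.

|G| = 20 = 2² · 5. By Lagrange's theorem the order of any subgroup divides 20; the divisors of 20 are 1, 2, 4, 5, 10, 20.

Answer: 1, 2, 4, 5, 10, 20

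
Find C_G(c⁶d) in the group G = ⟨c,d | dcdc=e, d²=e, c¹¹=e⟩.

⟨c⁶d⟩ ⊆ C_G(c⁶d) since powers of c⁶d commute with c⁶d; so |C_G(c⁶d)| ≥ |⟨c⁶d⟩| = 2.
By orbit–stabilizer, |C_G(c⁶d)| = |G| / |conj. class of c⁶d| = 22 / 11 = 2.
The 2 elements commuting with c⁶d are {e, c⁶d}.

Answer: {e, c⁶d}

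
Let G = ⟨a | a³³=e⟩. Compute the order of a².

Compute successive powers until reaching e:
  (a²)¹ = a², (a²)² = a⁴, (a²)³ = a⁶, (a²)⁴ = a⁸, (a²)⁵ = a¹⁰, (a²)⁶ = a¹², (a²)⁷ = a¹⁴, (a²)⁸ = a¹⁶, (a²)⁹ = a¹⁸, (a²)¹⁰ = a²⁰, (a²)¹¹ = a²², (a²)¹² = a²⁴, (a²)¹³ = a²⁶, (a²)¹⁴ = a²⁸, (a²)¹⁵ = a³⁰, (a²)¹⁶ = a³², (a²)¹⁷ = a, (a²)¹⁸ = a³, (a²)¹⁹ = a⁵, (a²)²⁰ = a⁷, (a²)²¹ = a⁹, (a²)²² = a¹¹, (a²)²³ = a¹³, (a²)²⁴ = a¹⁵, (a²)²⁵ = a¹⁷, (a²)²⁶ = a¹⁹, (a²)²⁷ = a²¹, (a²)²⁸ = a²³, (a²)²⁹ = a²⁵, (a²)³⁰ = a²⁷, (a²)³¹ = a²⁹, (a²)³² = a³¹, (a²)³³ = e.
The smallest positive k with (a²)ᵏ = e is 33.

Answer: 33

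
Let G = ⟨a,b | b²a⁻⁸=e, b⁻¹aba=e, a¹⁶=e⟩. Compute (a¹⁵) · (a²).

Compute (a¹⁵) · (a²) by multiplying left to right and reducing via the relations at each step:
  (a¹⁵) · a² = a

Answer: a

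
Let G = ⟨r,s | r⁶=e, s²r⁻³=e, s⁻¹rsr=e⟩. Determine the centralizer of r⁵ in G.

⟨r⁵⟩ ⊆ C_G(r⁵) since powers of r⁵ commute with r⁵; so |C_G(r⁵)| ≥ |⟨r⁵⟩| = 6.
By orbit–stabilizer, |C_G(r⁵)| = |G| / |conj. class of r⁵| = 12 / 2 = 6.
The 6 elements commuting with r⁵ are {e, r, r², r³, r⁴, r⁵}.

Answer: {e, r, r², r³, r⁴, r⁵}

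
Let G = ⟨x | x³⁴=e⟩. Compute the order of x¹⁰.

Compute successive powers until reaching e:
  (x¹⁰)¹ = x¹⁰, (x¹⁰)² = x²⁰, (x¹⁰)³ = x³⁰, (x¹⁰)⁴ = x⁶, (x¹⁰)⁵ = x¹⁶, (x¹⁰)⁶ = x²⁶, (x¹⁰)⁷ = x², (x¹⁰)⁸ = x¹², (x¹⁰)⁹ = x²², (x¹⁰)¹⁰ = x³², (x¹⁰)¹¹ = x⁸, (x¹⁰)¹² = x¹⁸, (x¹⁰)¹³ = x²⁸, (x¹⁰)¹⁴ = x⁴, (x¹⁰)¹⁵ = x¹⁴, (x¹⁰)¹⁶ = x²⁴, (x¹⁰)¹⁷ = e.
The smallest positive k with (x¹⁰)ᵏ = e is 17.

Answer: 17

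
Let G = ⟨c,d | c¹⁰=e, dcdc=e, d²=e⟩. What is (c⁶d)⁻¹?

The order of (c⁶d) is 2 (smallest k with (c⁶d)ᵏ = e), so (c⁶d)⁻¹ = (c⁶d)¹ = c⁶d.
Check: (c⁶d) · (c⁶d) → (c⁶d) · c⁶ = d;   d · d = e, giving e as required.

Answer: c⁶d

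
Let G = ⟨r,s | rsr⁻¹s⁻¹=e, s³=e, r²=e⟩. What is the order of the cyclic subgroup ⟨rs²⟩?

|⟨rs²⟩| equals the order of rs². Compute successive powers until reaching e:
  (rs²)¹ = rs², (rs²)² = s, (rs²)³ = r, (rs²)⁴ = s², (rs²)⁵ = rs, (rs²)⁶ = e.
The smallest positive k with (rs²)ᵏ = e is 6, so |⟨rs²⟩| = 6.

Answer: 6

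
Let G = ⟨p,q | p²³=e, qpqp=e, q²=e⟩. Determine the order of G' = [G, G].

G' = [G, G] is generated by all commutators. The generator-pair commutators are: [p, q] = p².
The subgroup they normally generate is {e, p, p², p³, p⁴, p⁵, p⁶, p⁷, p⁸, p⁹, p¹⁰, p¹¹, p¹², p¹³, p¹⁴, p¹⁵, p¹⁶, p¹⁷, p¹⁸, p¹⁹, p²⁰, p²¹, p²²}, of order 23.
Check: |G/G'| = 46/23 = 2 is the order of the abelianisation.

Answer: 23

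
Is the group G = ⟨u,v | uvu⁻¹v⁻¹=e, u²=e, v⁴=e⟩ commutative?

Each pair of generators commutes: u·v = uv = v·u. Since the generators pairwise commute, every element of G commutes with every other, so G is abelian.

Answer: Yes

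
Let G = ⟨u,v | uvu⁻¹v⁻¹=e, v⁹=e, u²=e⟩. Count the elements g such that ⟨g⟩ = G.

G is cyclic of order 18. An element generates G iff its order is 18, and a cyclic group of order 18 has exactly φ(18) = 6 such elements.

Answer: 6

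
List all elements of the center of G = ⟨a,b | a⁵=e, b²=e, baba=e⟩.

An element z ∈ Z(G) iff z commutes with every generator.
For example e is central: e·a = a = a·e; e·b = b = b·e.
Whereas a ∉ Z(G) since a·b = ab ≠ a⁴b = b·a.
Checking each of the 10 elements this way gives Z(G) = {e}, of order 1.

Answer: {e}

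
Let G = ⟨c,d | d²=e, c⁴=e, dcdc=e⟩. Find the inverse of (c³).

The order of (c³) is 4 (smallest k with (c³)ᵏ = e), so (c³)⁻¹ = (c³)³ = c.
Check: (c³) · c → (c³) · c = e, giving e as required.

Answer: c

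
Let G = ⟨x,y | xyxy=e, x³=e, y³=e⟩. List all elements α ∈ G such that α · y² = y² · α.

⟨y²⟩ ⊆ C_G(y²) since powers of y² commute with y²; so |C_G(y²)| ≥ |⟨y²⟩| = 3.
By orbit–stabilizer, |C_G(y²)| = |G| / |conj. class of y²| = 12 / 4 = 3.
The 3 elements commuting with y² are {e, y, y²}.

Answer: {e, y, y²}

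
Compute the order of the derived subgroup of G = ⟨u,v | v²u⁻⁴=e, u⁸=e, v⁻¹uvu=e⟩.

G' = [G, G] is generated by all commutators. The generator-pair commutators are: [u, v] = u².
The subgroup they normally generate is {e, u², u⁴, u⁶}, of order 4.
Check: |G/G'| = 16/4 = 4 is the order of the abelianisation.

Answer: 4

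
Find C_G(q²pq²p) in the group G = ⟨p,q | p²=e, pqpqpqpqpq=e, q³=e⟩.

⟨q²pq²p⟩ ⊆ C_G(q²pq²p) since powers of q²pq²p commute with q²pq²p; so |C_G(q²pq²p)| ≥ |⟨q²pq²p⟩| = 5.
By orbit–stabilizer, |C_G(q²pq²p)| = |G| / |conj. class of q²pq²p| = 60 / 12 = 5.
The 5 elements commuting with q²pq²p are {e, pq, pqpq, q²pq²p, q²p}.

Answer: {e, pq, pqpq, q²pq²p, q²p}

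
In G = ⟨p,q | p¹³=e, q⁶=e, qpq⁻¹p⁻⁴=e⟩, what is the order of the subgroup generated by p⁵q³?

|⟨p⁵q³⟩| equals the order of p⁵q³. Compute successive powers until reaching e:
  (p⁵q³)¹ = p⁵q³, (p⁵q³)² = e.
The smallest positive k with (p⁵q³)ᵏ = e is 2, so |⟨p⁵q³⟩| = 2.

Answer: 2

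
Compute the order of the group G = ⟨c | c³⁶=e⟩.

G is generated by a single element, so G is cyclic. The relator gives c³⁶ = e and no smaller power is forced to be e, so the 36 powers {c, e, c², c³, c⁴, c⁵, c⁶, c⁷, c⁸, c⁹, c²², c²³, c²¹, c²⁰, c²⁴, c²⁵, c²⁶, c²⁷, c²⁸, c²⁹, c³², c³³, c³¹, c³⁰, c³⁴, c³⁵, c¹², c¹³, c¹¹, c¹⁰, c¹⁴, c¹⁵, c¹⁶, c¹⁷, c¹⁸, c¹⁹} are distinct. Hence |G| = 36.

Answer: 36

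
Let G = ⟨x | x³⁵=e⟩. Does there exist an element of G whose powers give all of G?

|G| = 35. The element x has order 35 (its powers give 35 distinct elements), so ⟨x⟩ = G and G is cyclic.

Answer: Yes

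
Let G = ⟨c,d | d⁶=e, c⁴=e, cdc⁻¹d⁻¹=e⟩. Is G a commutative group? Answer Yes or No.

Each pair of generators commutes: c·d = cd = d·c. Since the generators pairwise commute, every element of G commutes with every other, so G is abelian.

Answer: Yes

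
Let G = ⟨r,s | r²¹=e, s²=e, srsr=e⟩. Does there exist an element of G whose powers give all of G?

Every cyclic group is abelian. But r·s = rs while s·r = r²⁰s, so r·s ≠ s·r and G is not abelian. Hence G is not cyclic.

Answer: No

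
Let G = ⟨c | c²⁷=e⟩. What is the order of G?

G is generated by a single element, so G is cyclic. The relator gives c²⁷ = e and no smaller power is forced to be e, so the 27 powers {c, e, c², c³, c⁴, c⁵, c⁶, c⁷, c⁸, c⁹, c²², c²³, c²¹, c²⁰, c²⁴, c²⁵, c²⁶, c¹², c¹³, c¹¹, c¹⁰, c¹⁴, c¹⁵, c¹⁶, c¹⁷, c¹⁸, c¹⁹} are distinct. Hence |G| = 27.

Answer: 27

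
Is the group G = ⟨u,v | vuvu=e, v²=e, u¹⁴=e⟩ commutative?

u·v = uv but v·u = u¹³v, so u·v ≠ v·u and G is not abelian.

Answer: No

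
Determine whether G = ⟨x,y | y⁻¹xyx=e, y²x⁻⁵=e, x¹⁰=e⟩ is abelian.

x·y = xy but y·x = x⁴y⁻¹, so x·y ≠ y·x and G is not abelian.

Answer: No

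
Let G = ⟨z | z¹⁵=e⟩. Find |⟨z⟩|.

|⟨z⟩| equals the order of z. Compute successive powers until reaching e:
  z¹ = z, z² = z², z³ = z³, z⁴ = z⁴, z⁵ = z⁵, z⁶ = z⁶, z⁷ = z⁷, z⁸ = z⁸, z⁹ = z⁹, z¹⁰ = z¹⁰, z¹¹ = z¹¹, z¹² = z¹², z¹³ = z¹³, z¹⁴ = z¹⁴, z¹⁵ = e.
The smallest positive k with zᵏ = e is 15, so |⟨z⟩| = 15.

Answer: 15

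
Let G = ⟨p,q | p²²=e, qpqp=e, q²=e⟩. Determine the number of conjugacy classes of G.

The conjugacy classes (representative and size) are:
  [e] (size 1), [p] (size 2), [p²] (size 2), [p¹⁹] (size 2), [p⁴] (size 2), [p⁵] (size 2), [p⁶] (size 2), [p⁷] (size 2), [p⁸] (size 2), [p¹³] (size 2), [p¹⁰] (size 2), [p¹¹] (size 1), [p⁶q] (size 11), [pq] (size 11).
Class equation: 1 + 2 + 2 + 2 + 2 + 2 + 2 + 2 + 2 + 2 + 2 + 1 + 11 + 11 = 44 = |G|. So G has 14 conjugacy classes.

Answer: 14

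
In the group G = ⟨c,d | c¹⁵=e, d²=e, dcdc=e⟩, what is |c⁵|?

Compute successive powers until reaching e:
  (c⁵)¹ = c⁵, (c⁵)² = c¹⁰, (c⁵)³ = e.
The smallest positive k with (c⁵)ᵏ = e is 3.

Answer: 3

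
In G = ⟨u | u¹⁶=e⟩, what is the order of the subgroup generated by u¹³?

|⟨u¹³⟩| equals the order of u¹³. Compute successive powers until reaching e:
  (u¹³)¹ = u¹³, (u¹³)² = u¹⁰, (u¹³)³ = u⁷, (u¹³)⁴ = u⁴, (u¹³)⁵ = u, (u¹³)⁶ = u¹⁴, (u¹³)⁷ = u¹¹, (u¹³)⁸ = u⁸, (u¹³)⁹ = u⁵, (u¹³)¹⁰ = u², (u¹³)¹¹ = u¹⁵, (u¹³)¹² = u¹², (u¹³)¹³ = u⁹, (u¹³)¹⁴ = u⁶, (u¹³)¹⁵ = u³, (u¹³)¹⁶ = e.
The smallest positive k with (u¹³)ᵏ = e is 16, so |⟨u¹³⟩| = 16.

Answer: 16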